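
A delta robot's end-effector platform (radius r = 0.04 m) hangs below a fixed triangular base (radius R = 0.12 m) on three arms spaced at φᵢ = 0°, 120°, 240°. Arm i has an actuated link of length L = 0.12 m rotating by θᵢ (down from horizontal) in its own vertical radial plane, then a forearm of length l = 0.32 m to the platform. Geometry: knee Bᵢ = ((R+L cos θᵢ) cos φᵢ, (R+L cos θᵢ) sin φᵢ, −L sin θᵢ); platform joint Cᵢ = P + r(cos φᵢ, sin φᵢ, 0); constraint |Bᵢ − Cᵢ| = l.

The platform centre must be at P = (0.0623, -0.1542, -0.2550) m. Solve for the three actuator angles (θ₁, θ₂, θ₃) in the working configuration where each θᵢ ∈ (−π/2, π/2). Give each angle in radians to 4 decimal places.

arm 1 (φ=0.0°): x'=0.0623, y'=-0.1542
  e−x'=0.0177;  (l²−L²−(e−x')²−y'²−z²)/2L = -0.0046
  θ1 = atan2(B,A) + arccos(C/0.2556) = 0.0875
φ2=120.0° → target in arm frame (-0.1647, 0.0231)
  A=0.2447, B=-0.2550, C=(l²−L²−A²−y'²−z²)/(2L)=-0.1560
  √(A²+B²)=0.3534;  θ2 = -0.8060+2.0279 ≈ 1.2219
rotate P by −φ3: (0.1024, 0.1311, -0.2550)
  e−x'=-0.0224;  (l²−L²−(e−x')²−y'²−z²)/2L = 0.0221
  γ=atan2(-0.2550,-0.0224)=-1.6584;  ψ=arccos(0.0862)=1.4844;  θ3=γ+ψ≈-0.1739

θ₁ = 0.0875, θ₂ = 1.2219, θ₃ = -0.1739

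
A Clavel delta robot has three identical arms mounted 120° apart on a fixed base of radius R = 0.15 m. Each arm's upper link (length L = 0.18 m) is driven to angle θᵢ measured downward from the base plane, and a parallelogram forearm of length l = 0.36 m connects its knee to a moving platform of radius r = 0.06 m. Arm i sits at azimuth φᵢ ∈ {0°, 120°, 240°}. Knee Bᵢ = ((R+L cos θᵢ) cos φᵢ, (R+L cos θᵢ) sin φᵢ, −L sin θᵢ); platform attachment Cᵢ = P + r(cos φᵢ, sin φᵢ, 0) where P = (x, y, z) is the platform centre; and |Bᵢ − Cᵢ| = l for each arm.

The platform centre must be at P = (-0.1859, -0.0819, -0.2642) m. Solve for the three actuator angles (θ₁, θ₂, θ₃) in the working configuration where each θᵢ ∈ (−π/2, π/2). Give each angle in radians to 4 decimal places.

θ₁ = 1.2219, θ₂ = 0.4362, θ₃ = -0.3490

φ1=0.0° → target in arm frame (-0.1859, -0.0819)
  A cos θ + B sin θ = C:  0.2759·cos θ + -0.2642·sin θ = -0.1540
  γ=atan2(-0.2642,0.2759)=-0.7637;  ψ=arccos(-0.4031)=1.9857;  θ1=γ+ψ≈1.2219
φ2=120.0° → target in arm frame (0.0220, 0.2019)
  A cos θ + B sin θ = C:  0.0680·cos θ + -0.2642·sin θ = -0.0500
  √(A²+B²)=0.2728;  θ2 = -1.3190+1.7552 ≈ 0.4362
arm 3 (φ=240.0°): x'=0.1639, y'=-0.1200
  A=-0.0739, B=-0.2642, C=(l²−L²−A²−y'²−z²)/(2L)=0.0209
  γ=atan2(-0.2642,-0.0739)=-1.8435;  ψ=arccos(0.0762)=1.4945;  θ3=γ+ψ≈-0.3490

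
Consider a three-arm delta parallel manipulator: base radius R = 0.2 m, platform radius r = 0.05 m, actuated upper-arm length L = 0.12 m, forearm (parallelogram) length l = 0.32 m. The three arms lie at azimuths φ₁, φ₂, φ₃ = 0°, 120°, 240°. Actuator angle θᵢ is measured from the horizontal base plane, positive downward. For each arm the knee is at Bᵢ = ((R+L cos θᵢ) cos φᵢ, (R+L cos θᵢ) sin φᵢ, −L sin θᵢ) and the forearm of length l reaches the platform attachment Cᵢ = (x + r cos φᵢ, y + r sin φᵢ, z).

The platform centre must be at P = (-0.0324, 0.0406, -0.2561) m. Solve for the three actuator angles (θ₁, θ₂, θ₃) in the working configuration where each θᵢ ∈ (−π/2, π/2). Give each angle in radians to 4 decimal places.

arm 1 (φ=0.0°): x'=-0.0324, y'=0.0406
  A=0.1824, B=-0.2561, C=(l²−L²−A²−y'²−z²)/(2L)=-0.0521
  θ1 = atan2(B,A) + arccos(C/0.3144) = 0.7854
φ2=120.0° → target in arm frame (0.0514, 0.0078)
  e−x'=0.0986;  (l²−L²−(e−x')²−y'²−z²)/2L = 0.0526
  θ2 = atan2(B,A) + arccos(C/0.2744) = 0.1748
φ3=240.0° → target in arm frame (-0.0190, -0.0484)
  e−x'=0.1690;  (l²−L²−(e−x')²−y'²−z²)/2L = -0.0353
  θ3 = atan2(B,A) + arccos(C/0.3068) = 0.6985

θ₁ = 0.7854, θ₂ = 0.1748, θ₃ = 0.6985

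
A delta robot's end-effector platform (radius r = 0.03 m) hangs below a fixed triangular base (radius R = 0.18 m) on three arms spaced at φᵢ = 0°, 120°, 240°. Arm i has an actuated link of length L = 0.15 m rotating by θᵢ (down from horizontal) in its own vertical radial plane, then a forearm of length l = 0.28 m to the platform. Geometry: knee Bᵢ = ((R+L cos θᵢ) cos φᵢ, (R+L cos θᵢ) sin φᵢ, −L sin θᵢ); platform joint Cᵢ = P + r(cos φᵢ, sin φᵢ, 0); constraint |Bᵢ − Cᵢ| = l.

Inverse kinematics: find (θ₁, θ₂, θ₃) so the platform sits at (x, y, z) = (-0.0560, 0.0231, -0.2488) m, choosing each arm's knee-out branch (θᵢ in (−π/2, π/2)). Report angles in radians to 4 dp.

θ₁ = 1.2214, θ₂ = 0.6112, θ₃ = 0.8724

rotate P by −φ1: (-0.0560, 0.0231, -0.2488)
  A=0.2060, B=-0.2488, C=(l²−L²−A²−y'²−z²)/(2L)=-0.1632
  √(A²+B²)=0.3230;  θ1 = -0.8792+2.1006 ≈ 1.2214
φ2=120.0° → target in arm frame (0.0480, 0.0369)
  e−x'=0.1020;  (l²−L²−(e−x')²−y'²−z²)/2L = -0.0592
  γ=atan2(-0.2488,0.1020)=-1.1817;  ψ=arccos(-0.2203)=1.7929;  θ2=γ+ψ≈0.6112
φ3=240.0° → target in arm frame (0.0080, -0.0600)
  e−x'=0.1420;  (l²−L²−(e−x')²−y'²−z²)/2L = -0.0992
  θ3 = atan2(B,A) + arccos(C/0.2865) = 0.8724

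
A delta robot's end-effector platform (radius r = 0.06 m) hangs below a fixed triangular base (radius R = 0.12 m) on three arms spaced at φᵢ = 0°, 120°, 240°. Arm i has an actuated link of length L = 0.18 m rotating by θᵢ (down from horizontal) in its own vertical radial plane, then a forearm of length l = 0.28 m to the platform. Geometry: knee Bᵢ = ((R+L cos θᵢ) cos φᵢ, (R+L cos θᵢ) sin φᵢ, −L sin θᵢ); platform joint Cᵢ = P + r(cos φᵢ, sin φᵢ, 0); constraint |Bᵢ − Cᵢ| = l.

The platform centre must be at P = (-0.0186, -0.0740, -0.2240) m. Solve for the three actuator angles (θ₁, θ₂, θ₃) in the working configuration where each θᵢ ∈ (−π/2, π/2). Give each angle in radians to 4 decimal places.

arm 1 (φ=0.0°): x'=-0.0186, y'=-0.0740
  A=0.0786, B=-0.2240, C=(l²−L²−A²−y'²−z²)/(2L)=-0.0440
  θ1 = atan2(B,A) + arccos(C/0.2374) = 0.5238
φ2=120.0° → target in arm frame (-0.0548, 0.0531)
  A=0.1148, B=-0.2240, C=(l²−L²−A²−y'²−z²)/(2L)=-0.0560
  θ2 = atan2(B,A) + arccos(C/0.2517) = 0.6981
rotate P by −φ3: (0.0734, 0.0209, -0.2240)
  e−x'=-0.0134;  (l²−L²−(e−x')²−y'²−z²)/2L = -0.0133
  γ=atan2(-0.2240,-0.0134)=-1.6305;  ψ=arccos(-0.0593)=1.6301;  θ3=γ+ψ≈-0.0003

θ₁ = 0.5238, θ₂ = 0.6981, θ₃ = -0.0003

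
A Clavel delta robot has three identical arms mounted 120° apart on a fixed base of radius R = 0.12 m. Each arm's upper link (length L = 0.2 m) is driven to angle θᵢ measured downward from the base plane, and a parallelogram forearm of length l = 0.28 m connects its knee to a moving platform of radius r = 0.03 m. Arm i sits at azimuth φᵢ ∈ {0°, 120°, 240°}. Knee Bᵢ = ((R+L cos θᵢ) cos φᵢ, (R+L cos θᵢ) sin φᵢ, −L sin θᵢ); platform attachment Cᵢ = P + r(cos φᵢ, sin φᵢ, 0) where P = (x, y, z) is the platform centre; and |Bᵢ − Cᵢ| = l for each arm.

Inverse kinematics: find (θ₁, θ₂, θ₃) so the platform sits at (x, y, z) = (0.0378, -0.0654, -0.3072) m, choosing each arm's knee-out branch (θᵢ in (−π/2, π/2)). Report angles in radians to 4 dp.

θ₁ = 0.6980, θ₂ = 1.1344, θ₃ = 0.6983

φ1=0.0° → target in arm frame (0.0378, -0.0654)
  A=0.0522, B=-0.3072, C=(l²−L²−A²−y'²−z²)/(2L)=-0.1574
  γ=atan2(-0.3072,0.0522)=-1.4025;  ψ=arccos(-0.5052)=2.1005;  θ1=γ+ψ≈0.6980
φ2=120.0° → target in arm frame (-0.0755, 0.0000)
  e−x'=0.1655;  (l²−L²−(e−x')²−y'²−z²)/2L = -0.2084
  γ=atan2(-0.3072,0.1655)=-1.0765;  ψ=arccos(-0.5973)=2.2109;  θ2=γ+ψ≈1.1344
arm 3 (φ=240.0°): x'=0.0377, y'=0.0654
  A=0.0523, B=-0.3072, C=(l²−L²−A²−y'²−z²)/(2L)=-0.1575
  √(A²+B²)=0.3116;  θ3 = -1.4023+2.1005 ≈ 0.6983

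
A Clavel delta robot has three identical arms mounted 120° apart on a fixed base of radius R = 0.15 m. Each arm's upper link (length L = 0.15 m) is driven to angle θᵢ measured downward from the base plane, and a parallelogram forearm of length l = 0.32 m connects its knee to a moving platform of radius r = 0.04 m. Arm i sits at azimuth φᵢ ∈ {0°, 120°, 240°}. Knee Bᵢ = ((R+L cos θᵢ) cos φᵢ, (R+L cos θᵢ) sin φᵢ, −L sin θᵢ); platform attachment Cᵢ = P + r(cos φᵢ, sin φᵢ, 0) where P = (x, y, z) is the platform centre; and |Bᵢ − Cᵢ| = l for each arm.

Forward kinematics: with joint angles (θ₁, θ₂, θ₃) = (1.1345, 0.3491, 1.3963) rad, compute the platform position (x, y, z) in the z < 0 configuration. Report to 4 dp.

φ1=0.0°: virtual centre (0.1734, 0.0000, -0.1359), radius l
arm 2 at φ=120.0°: (R−r)+L cos θ2 = 0.2510;  centre 2 = (-0.1255, 0.2173, -0.0513)
φ3=240.0°: virtual centre (-0.0680, -0.1178, -0.1477), radius l
|centre ₂|²−|centre ₁|² = 0.0171;  |centre ₃|²−|centre ₁|² = -0.0082
[-0.5977 0.4347 0.1693]·P = 0.0171;  [-0.4828 -0.2356 -0.0235]·P = -0.0082
Cramer: x(z) = -0.0013+0.0846z;  y(z) = 0.0375-0.2732z
sphere 1 gives Az²+Bz+C=0 with A=1.0818, B=0.2219, C=-0.0520;  B²−4AC=0.2742;  roots -0.3446, 0.1395;  negative root z = -0.3446
x = -0.0304, y = 0.1316

(-0.0304, 0.1316, -0.3446)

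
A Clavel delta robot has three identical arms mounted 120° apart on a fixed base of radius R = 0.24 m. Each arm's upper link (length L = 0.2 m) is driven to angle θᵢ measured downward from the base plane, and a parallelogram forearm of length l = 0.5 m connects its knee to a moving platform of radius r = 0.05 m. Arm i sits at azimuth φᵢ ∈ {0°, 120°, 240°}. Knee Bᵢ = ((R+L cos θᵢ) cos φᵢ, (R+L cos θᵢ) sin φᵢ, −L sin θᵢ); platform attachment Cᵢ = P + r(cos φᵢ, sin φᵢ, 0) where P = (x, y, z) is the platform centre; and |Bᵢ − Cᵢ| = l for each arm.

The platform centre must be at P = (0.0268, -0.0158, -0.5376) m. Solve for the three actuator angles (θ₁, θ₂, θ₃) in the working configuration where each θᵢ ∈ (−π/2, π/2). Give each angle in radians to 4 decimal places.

φ1=0.0° → target in arm frame (0.0268, -0.0158)
  e−x'=0.1632;  (l²−L²−(e−x')²−y'²−z²)/2L = -0.2647
  θ1 = atan2(B,A) + arccos(C/0.5618) = 0.7854
φ2=120.0° → target in arm frame (-0.0271, -0.0153)
  e−x'=0.2171;  (l²−L²−(e−x')²−y'²−z²)/2L = -0.3159
  √(A²+B²)=0.5798;  θ2 = -1.1870+2.1471 ≈ 0.9601
arm 3 (φ=240.0°): x'=0.0003, y'=0.0311
  e−x'=0.1897;  (l²−L²−(e−x')²−y'²−z²)/2L = -0.2899
  θ3 = atan2(B,A) + arccos(C/0.5701) = 0.8728

θ₁ = 0.7854, θ₂ = 0.9601, θ₃ = 0.8728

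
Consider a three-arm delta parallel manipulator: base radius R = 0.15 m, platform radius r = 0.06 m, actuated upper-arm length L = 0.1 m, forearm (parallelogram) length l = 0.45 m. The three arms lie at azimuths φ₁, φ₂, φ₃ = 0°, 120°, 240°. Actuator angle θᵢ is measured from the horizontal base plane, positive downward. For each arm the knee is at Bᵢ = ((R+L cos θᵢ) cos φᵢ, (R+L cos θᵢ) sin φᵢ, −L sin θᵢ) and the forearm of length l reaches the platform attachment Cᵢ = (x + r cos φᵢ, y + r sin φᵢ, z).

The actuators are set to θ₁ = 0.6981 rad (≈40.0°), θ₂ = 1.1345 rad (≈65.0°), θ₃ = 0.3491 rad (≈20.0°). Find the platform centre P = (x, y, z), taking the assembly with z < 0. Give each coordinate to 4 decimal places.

φ1=0.0°: virtual centre (0.1666, 0.0000, -0.0643), radius l
arm 2 at φ=120.0°: (R−r)+L cos θ2 = 0.1323;  O2 = (-0.0661, 0.1145, -0.0906)
φ3=240.0°: virtual centre (-0.0920, -0.1593, -0.0342), radius l
eliminate P² terms by subtracting sphere 1 from 2 and 3
[-0.4655 0.2291 -0.0527]·P = -0.0062;  [-0.5172 -0.3186 0.0601]·P = 0.0031
det = 0.2668;  x = 0.0047+-0.0113z,  y = -0.0174+0.2071z
into |P−O₁|² = l²: 1.0430z² + 0.1250z + -0.1719 = 0;  Δ = 0.7326;  z = -0.4702 or 0.3504 → z<0 root = -0.4702
x = 0.0100, y = -0.1148

(0.0100, -0.1148, -0.4702)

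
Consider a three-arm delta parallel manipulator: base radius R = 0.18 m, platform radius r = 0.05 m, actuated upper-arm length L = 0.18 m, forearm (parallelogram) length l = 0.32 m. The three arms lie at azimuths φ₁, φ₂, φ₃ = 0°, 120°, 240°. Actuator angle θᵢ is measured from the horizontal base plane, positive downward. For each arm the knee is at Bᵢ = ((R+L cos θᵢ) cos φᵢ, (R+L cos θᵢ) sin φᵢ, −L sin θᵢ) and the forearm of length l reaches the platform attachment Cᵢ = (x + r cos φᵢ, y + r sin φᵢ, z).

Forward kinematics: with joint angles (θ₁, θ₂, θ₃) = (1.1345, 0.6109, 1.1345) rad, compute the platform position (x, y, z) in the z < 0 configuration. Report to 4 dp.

arm 1 at φ=0.0°: (R−r)+L cos θ1 = 0.2061;  S1 = (0.2061, 0.0000, -0.1631)
S2 = (0.2774·cos120.0°, 0.2774·sin120.0°, -0.1032) = (-0.1387, 0.2403, -0.1032)
arm 3 at φ=240.0°: (R−r)+L cos θ3 = 0.2061;  S3 = (-0.1030, -0.1785, -0.1631)
|S₂|²−|S₁|² = 0.0186;  |S₃|²−|S₁|² = 0.0000
[-0.6896 0.4805 0.1198]·P = 0.0186;  [-0.6182 -0.3569 0.0000]·P = 0.0000
Cramer: x(z) = -0.0122+0.0787z;  y(z) = 0.0211-0.1363z
quadratic in z: (1.0248)z²+(0.2862)z+(-0.0277)=0, √Δ=0.4421 → z ∈ {-0.3553, 0.0761}; z = -0.3553 (taking z<0)
x = -0.0402, y = 0.0696

(-0.0402, 0.0696, -0.3553)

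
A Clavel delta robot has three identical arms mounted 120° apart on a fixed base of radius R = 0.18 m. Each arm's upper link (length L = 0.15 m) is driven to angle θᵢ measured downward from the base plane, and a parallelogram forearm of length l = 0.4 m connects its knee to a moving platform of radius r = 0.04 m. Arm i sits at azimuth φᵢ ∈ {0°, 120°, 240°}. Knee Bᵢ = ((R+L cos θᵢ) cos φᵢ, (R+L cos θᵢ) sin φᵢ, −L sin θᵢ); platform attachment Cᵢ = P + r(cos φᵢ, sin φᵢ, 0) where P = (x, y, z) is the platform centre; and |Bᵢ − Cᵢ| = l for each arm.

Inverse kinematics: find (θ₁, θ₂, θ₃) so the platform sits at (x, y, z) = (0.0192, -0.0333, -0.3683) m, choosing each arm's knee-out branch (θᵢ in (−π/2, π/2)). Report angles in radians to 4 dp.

arm 1 (φ=0.0°): x'=0.0192, y'=-0.0333
  A cos θ + B sin θ = C:  0.1208·cos θ + -0.3683·sin θ = -0.0462
  γ=atan2(-0.3683,0.1208)=-1.2539;  ψ=arccos(-0.1191)=1.6902;  θ1=γ+ψ≈0.4363
rotate P by −φ2: (-0.0384, 0.0000, -0.3683)
  A=0.1784, B=-0.3683, C=(l²−L²−A²−y'²−z²)/(2L)=-0.1000
  γ=atan2(-0.3683,0.1784)=-1.1196;  ψ=arccos(-0.2442)=1.8175;  θ2=γ+ψ≈0.6979
rotate P by −φ3: (0.0192, 0.0333, -0.3683)
  e−x'=0.1208;  (l²−L²−(e−x')²−y'²−z²)/2L = -0.0461
  √(A²+B²)=0.3876;  θ3 = -1.2540+1.6901 ≈ 0.4361

θ₁ = 0.4363, θ₂ = 0.6979, θ₃ = 0.4361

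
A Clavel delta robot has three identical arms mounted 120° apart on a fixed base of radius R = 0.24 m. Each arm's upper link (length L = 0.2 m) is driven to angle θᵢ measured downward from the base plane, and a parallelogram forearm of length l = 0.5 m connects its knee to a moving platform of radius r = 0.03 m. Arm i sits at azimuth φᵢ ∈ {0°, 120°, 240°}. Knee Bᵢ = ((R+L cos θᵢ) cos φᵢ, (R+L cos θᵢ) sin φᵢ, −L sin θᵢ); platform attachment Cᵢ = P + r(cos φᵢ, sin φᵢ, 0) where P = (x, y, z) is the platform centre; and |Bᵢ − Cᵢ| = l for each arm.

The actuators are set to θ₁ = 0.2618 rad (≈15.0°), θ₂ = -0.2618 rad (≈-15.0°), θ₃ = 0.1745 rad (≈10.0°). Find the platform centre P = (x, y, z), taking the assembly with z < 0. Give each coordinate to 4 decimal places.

centre 1 = (0.4032·cos0.0°, 0.4032·sin0.0°, -0.0518) = (0.4032, 0.0000, -0.0518)
centre 2 = (0.4032·cos120.0°, 0.4032·sin120.0°, 0.0518) = (-0.2016, 0.3492, 0.0518)
arm 3 at φ=240.0°: (R−r)+L cos θ3 = 0.4070;  centre 3 = (-0.2035, -0.3524, -0.0347)
|centre ₂|²−|centre ₁|² = 0.0000;  |centre ₃|²−|centre ₁|² = 0.0016
plane₁₂: -1.2096x+0.6983y+0.2071z = 0.0000
Cramer: x(z) = -0.0007+0.0999z;  y(z) = -0.0011-0.1235z
quadratic in z: (1.0252)z²+(0.0232)z+(-0.0842)=0, √Δ=0.5882 → z ∈ {-0.2982, 0.2756}; z = -0.2982 (taking z<0)
x = -0.0304, y = 0.0357

(-0.0304, 0.0357, -0.2982)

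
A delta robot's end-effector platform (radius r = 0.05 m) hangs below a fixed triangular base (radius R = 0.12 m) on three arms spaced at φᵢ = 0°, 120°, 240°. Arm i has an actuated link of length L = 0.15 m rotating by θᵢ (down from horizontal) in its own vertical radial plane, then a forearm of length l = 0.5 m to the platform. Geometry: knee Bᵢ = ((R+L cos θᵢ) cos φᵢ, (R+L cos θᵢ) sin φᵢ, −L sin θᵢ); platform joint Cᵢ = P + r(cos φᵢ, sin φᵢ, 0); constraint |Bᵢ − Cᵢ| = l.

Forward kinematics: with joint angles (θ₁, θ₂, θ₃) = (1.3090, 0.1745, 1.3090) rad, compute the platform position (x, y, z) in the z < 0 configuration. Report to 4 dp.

arm 1 at φ=0.0°: (R−r)+L cos θ1 = 0.1088;  centre 1 = (0.1088, 0.0000, -0.1449)
centre 2 = (0.2177·cos120.0°, 0.2177·sin120.0°, -0.0260) = (-0.1089, 0.1886, -0.0260)
arm 3 at φ=240.0°: (R−r)+L cos θ3 = 0.1088;  centre 3 = (-0.0544, -0.0942, -0.1449)
eliminate P² terms by subtracting sphere 1 from 2 and 3
[-0.4354 0.3771 0.2377]·P = 0.0152;  [-0.3265 -0.1885 0.0000]·P = 0.0000
Cramer: x(z) = -0.0140+0.2184z;  y(z) = 0.0243-0.3782z
into |P−centre ₁|² = l²: 1.1907z² + 0.2178z + -0.2133 = 0;  Δ = 1.0635;  z = -0.5245 or 0.3416 → z<0 root = -0.5245
x = -0.1285, y = 0.2226

(-0.1285, 0.2226, -0.5245)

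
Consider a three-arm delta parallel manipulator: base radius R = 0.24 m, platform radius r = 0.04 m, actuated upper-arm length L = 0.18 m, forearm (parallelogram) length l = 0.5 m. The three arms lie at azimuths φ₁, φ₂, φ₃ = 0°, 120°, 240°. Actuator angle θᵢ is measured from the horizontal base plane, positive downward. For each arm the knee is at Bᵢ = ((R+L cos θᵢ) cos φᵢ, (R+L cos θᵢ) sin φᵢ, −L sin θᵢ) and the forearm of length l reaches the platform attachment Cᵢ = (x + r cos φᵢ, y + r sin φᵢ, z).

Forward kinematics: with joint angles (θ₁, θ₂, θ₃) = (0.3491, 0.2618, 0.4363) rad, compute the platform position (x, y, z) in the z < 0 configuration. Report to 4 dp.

(0.0002, 0.0218, -0.3984)

S1 = (0.3691·cos0.0°, 0.3691·sin0.0°, -0.0616) = (0.3691, 0.0000, -0.0616)
arm 2 at φ=120.0°: (R−r)+L cos θ2 = 0.3739;  S2 = (-0.1869, 0.3238, -0.0466)
φ3=240.0°: virtual centre (-0.1816, -0.3145, -0.0761), radius l
subtract pairs → two planes through P
[-1.1122 0.6476 0.0300]·P = 0.0019;  [-1.1014 -0.6290 -0.0290]·P = -0.0024
det = 1.4127;  x = 0.0003+0.0001z,  y = 0.0034+-0.0462z
sphere 1 gives Az²+Bz+C=0 with A=1.0021, B=0.1228, C=-0.1101;  B²−4AC=0.4565;  roots -0.3984, 0.2758;  negative root z = -0.3984
x = 0.0002, y = 0.0218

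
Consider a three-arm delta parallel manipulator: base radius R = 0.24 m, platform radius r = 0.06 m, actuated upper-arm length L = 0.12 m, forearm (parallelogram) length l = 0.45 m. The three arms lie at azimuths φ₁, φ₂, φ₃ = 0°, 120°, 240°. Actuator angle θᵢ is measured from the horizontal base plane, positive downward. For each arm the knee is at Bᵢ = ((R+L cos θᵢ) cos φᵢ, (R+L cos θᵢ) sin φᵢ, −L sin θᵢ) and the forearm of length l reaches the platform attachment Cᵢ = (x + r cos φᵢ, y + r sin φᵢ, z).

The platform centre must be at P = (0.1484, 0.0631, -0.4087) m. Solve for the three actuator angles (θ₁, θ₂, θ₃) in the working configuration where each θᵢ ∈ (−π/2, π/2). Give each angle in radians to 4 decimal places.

arm 1 (φ=0.0°): x'=0.1484, y'=0.0631
  A=0.0316, B=-0.4087, C=(l²−L²−A²−y'²−z²)/(2L)=0.0670
  γ=atan2(-0.4087,0.0316)=-1.4936;  ψ=arccos(0.1635)=1.4066;  θ1=γ+ψ≈-0.0871
φ2=120.0° → target in arm frame (-0.0196, -0.1601)
  A cos θ + B sin θ = C:  0.1996·cos θ + -0.4087·sin θ = -0.1849
  γ=atan2(-0.4087,0.1996)=-1.1166;  ψ=arccos(-0.4066)=1.9895;  θ2=γ+ψ≈0.8729
φ3=240.0° → target in arm frame (-0.1288, 0.0970)
  A=0.3088, B=-0.4087, C=(l²−L²−A²−y'²−z²)/(2L)=-0.3489
  θ3 = atan2(B,A) + arccos(C/0.5123) = 1.3962

θ₁ = -0.0871, θ₂ = 0.8729, θ₃ = 1.3962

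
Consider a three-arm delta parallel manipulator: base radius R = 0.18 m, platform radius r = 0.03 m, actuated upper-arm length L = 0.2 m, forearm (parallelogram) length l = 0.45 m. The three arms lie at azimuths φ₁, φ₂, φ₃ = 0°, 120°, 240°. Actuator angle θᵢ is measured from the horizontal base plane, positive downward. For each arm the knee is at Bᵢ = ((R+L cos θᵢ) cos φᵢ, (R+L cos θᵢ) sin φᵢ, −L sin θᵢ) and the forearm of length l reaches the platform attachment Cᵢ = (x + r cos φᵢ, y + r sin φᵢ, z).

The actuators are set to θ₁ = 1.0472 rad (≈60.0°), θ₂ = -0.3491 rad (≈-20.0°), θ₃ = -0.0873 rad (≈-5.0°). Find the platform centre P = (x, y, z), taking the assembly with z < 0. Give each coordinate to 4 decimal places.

O1 = (0.2500·cos0.0°, 0.2500·sin0.0°, -0.1732) = (0.2500, 0.0000, -0.1732)
arm 2 at φ=120.0°: ρ2 = 0.3379;  O2 = (-0.1690, 0.2927, 0.0684)
arm 3 at φ=240.0°: ρ3 = 0.3492;  O3 = (-0.1746, -0.3024, 0.0174)
eliminate P² terms by subtracting sphere 1 from 2 and 3
[-0.8379 0.5853 0.4832]·P = 0.0264;  [-0.8492 -0.6049 0.3813]·P = 0.0298
Cramer: x(z) = -0.0333+0.5135z;  y(z) = -0.0025-0.0905z
quadratic in z: (1.2718)z²+(0.0560)z+(-0.0923)=0, √Δ=0.6874 → z ∈ {-0.2922, 0.2482}; z = -0.2922 (taking z<0)
x = -0.1833, y = 0.0239

(-0.1833, 0.0239, -0.2922)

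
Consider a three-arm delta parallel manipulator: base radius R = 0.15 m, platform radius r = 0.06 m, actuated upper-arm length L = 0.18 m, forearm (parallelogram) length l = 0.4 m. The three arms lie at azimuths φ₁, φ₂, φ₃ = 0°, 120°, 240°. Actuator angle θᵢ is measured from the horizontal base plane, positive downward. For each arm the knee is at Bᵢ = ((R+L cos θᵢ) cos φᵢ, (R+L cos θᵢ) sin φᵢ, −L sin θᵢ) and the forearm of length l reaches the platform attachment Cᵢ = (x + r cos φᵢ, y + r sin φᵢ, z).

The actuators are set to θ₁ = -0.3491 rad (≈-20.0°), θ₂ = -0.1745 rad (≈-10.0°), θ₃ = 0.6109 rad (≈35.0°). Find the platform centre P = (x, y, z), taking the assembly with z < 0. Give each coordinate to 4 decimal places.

(0.0759, 0.0952, -0.2810)

arm 1 at φ=0.0°: e+L cos θ1 = 0.2591;  O1 = (0.2591, 0.0000, 0.0616)
O2 = (0.2673·cos120.0°, 0.2673·sin120.0°, 0.0313) = (-0.1336, 0.2315, 0.0313)
O3 = (0.2374·cos240.0°, 0.2374·sin240.0°, -0.1032) = (-0.1187, -0.2056, -0.1032)
|O₂|²−|O₁|² = 0.0015;  |O₃|²−|O₁|² = -0.0039
[-0.7856 0.4629 -0.0606]·P = 0.0015;  [-0.7557 -0.4113 -0.3296]·P = -0.0039
det = 0.6729;  x = 0.0018+-0.2638z,  y = 0.0062+-0.3167z
sphere 1 gives Az²+Bz+C=0 with A=1.1699, B=0.0087, C=-0.0899;  B²−4AC=0.4210;  roots -0.2810, 0.2736;  negative root z = -0.2810
x = 0.0759, y = 0.0952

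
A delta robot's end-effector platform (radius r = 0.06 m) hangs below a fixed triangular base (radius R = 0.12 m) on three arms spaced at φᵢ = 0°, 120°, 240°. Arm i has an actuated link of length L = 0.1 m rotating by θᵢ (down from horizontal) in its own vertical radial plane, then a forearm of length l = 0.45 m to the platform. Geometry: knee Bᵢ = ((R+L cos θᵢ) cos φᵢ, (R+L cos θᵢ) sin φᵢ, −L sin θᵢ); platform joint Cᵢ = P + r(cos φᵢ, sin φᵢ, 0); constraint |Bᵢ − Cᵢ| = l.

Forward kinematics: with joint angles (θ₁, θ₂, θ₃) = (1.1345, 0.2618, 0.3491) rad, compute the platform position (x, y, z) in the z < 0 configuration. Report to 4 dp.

φ1=0.0°: virtual centre (0.1023, 0.0000, -0.0906), radius l
arm 2 at φ=120.0°: e+L cos θ2 = 0.1566;  S2 = (-0.0783, 0.1356, -0.0259)
S3 = (0.1540·cos240.0°, 0.1540·sin240.0°, -0.0342) = (-0.0770, -0.1333, -0.0342)
subtract pairs → two planes through P
plane₁₂: -0.3611x+0.2712y+0.1295z = 0.0065
Cramer: x(z) = -0.0177+0.3366z;  y(z) = 0.0005-0.0293z
sphere 1 gives Az²+Bz+C=0 with A=1.1142, B=0.1005, C=-0.1799;  B²−4AC=0.8119;  roots -0.4494, 0.3593;  negative root z = -0.4494
x = -0.1690, y = 0.0137

(-0.1690, 0.0137, -0.4494)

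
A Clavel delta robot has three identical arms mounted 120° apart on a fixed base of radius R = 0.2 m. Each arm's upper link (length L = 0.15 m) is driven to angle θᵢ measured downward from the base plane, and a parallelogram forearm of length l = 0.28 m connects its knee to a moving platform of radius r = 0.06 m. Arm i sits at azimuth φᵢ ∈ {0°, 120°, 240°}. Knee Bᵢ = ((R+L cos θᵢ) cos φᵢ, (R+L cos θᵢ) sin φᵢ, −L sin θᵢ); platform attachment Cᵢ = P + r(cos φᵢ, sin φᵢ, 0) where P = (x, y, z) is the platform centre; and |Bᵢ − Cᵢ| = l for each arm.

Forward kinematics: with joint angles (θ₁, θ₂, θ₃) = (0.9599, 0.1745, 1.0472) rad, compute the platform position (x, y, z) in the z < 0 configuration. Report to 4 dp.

(-0.0305, 0.0709, -0.2098)

φ1=0.0°: virtual centre (0.2260, 0.0000, -0.1229), radius l
S2 = (0.2877·cos120.0°, 0.2877·sin120.0°, -0.0260) = (-0.1439, 0.2492, -0.0260)
arm 3 at φ=240.0°: e+L cos θ3 = 0.2150;  S3 = (-0.1075, -0.1862, -0.1299)
subtract pairs → two planes through P
linear system: -0.7398x+0.4983y = 0.0173−0.1937z; -0.6671x+-0.3724y = -0.0031−-0.0141z
Cramer: x(z) = -0.0080+0.1071z;  y(z) = 0.0227-0.2296z
sphere 1 gives Az²+Bz+C=0 with A=1.0642, B=0.1852, C=-0.0080;  B²−4AC=0.0683;  roots -0.2098, 0.0358;  negative root z = -0.2098
x = -0.0305, y = 0.0709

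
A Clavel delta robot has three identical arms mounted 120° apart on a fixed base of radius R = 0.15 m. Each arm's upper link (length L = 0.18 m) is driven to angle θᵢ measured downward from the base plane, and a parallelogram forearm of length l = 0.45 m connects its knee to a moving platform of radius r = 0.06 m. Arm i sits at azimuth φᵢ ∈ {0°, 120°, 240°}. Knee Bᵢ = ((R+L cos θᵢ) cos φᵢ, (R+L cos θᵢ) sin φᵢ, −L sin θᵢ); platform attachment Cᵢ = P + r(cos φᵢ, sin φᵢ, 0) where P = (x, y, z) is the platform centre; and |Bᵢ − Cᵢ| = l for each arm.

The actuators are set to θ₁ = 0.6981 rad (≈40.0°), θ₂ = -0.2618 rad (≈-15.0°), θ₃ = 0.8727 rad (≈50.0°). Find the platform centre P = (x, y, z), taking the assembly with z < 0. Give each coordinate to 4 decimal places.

(-0.0686, 0.1881, -0.3971)

arm 1 at φ=0.0°: (R−r)+L cos θ1 = 0.2279;  O1 = (0.2279, 0.0000, -0.1157)
O2 = (0.2639·cos120.0°, 0.2639·sin120.0°, 0.0466) = (-0.1319, 0.2285, 0.0466)
O3 = (0.2057·cos240.0°, 0.2057·sin240.0°, -0.1379) = (-0.1028, -0.1781, -0.1379)
|O₂|²−|O₁|² = 0.0065;  |O₃|²−|O₁|² = -0.0040
linear system: -0.7196x+0.4570y = 0.0065−0.3246z; -0.6615x+-0.3563y = -0.0040−-0.0444z
det = 0.5587;  x = -0.0009+0.1707z,  y = 0.0128+-0.4414z
into |P−O₁|² = l²: 1.2240z² + 0.1420z + -0.1366 = 0;  Δ = 0.6891;  z = -0.3971 or 0.2811 → z<0 root = -0.3971
x = -0.0686, y = 0.1881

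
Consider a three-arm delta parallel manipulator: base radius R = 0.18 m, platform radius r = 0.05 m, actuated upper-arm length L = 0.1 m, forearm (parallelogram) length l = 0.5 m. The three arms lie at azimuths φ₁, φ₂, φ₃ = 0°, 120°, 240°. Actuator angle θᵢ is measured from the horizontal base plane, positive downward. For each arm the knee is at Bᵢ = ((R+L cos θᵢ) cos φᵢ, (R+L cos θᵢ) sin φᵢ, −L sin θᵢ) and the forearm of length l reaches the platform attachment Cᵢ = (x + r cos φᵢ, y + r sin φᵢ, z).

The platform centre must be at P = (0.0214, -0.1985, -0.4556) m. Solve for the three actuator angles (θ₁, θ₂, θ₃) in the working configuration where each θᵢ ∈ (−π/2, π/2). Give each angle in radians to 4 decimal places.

arm 1 (φ=0.0°): x'=0.0214, y'=-0.1985
  A cos θ + B sin θ = C:  0.1086·cos θ + -0.4556·sin θ = -0.0938
  √(A²+B²)=0.4684;  θ1 = -1.3368+1.7725 ≈ 0.4357
φ2=120.0° → target in arm frame (-0.1826, 0.0807)
  e−x'=0.3126;  (l²−L²−(e−x')²−y'²−z²)/2L = -0.3590
  √(A²+B²)=0.5525;  θ2 = -0.9694+2.2781 ≈ 1.3087
φ3=240.0° → target in arm frame (0.1612, 0.1178)
  A cos θ + B sin θ = C:  -0.0312·cos θ + -0.4556·sin θ = 0.0879
  θ3 = atan2(B,A) + arccos(C/0.4567) = -0.2621

θ₁ = 0.4357, θ₂ = 1.3087, θ₃ = -0.2621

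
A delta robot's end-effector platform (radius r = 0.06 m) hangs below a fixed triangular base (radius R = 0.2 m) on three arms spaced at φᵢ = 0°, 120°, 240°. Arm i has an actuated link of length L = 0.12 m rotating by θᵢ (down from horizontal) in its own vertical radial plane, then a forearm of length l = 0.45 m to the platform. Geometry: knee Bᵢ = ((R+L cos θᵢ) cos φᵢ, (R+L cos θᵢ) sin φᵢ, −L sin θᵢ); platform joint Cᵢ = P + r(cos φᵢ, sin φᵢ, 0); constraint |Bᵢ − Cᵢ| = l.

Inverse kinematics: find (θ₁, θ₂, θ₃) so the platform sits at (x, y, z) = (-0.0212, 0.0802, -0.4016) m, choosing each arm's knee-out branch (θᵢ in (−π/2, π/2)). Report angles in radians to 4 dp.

θ₁ = 0.4357, θ₂ = -0.0875, θ₃ = 0.6104

rotate P by −φ1: (-0.0212, 0.0802, -0.4016)
  A=0.1612, B=-0.4016, C=(l²−L²−A²−y'²−z²)/(2L)=-0.0233
  θ1 = atan2(B,A) + arccos(C/0.4327) = 0.4357
φ2=120.0° → target in arm frame (0.0801, -0.0217)
  A=0.0599, B=-0.4016, C=(l²−L²−A²−y'²−z²)/(2L)=0.0948
  γ=atan2(-0.4016,0.0599)=-1.4226;  ψ=arccos(0.2335)=1.3352;  θ2=γ+ψ≈-0.0875
arm 3 (φ=240.0°): x'=-0.0589, y'=-0.0585
  e−x'=0.1989;  (l²−L²−(e−x')²−y'²−z²)/2L = -0.0673
  γ=atan2(-0.4016,0.1989)=-1.1110;  ψ=arccos(-0.1501)=1.7215;  θ3=γ+ψ≈0.6104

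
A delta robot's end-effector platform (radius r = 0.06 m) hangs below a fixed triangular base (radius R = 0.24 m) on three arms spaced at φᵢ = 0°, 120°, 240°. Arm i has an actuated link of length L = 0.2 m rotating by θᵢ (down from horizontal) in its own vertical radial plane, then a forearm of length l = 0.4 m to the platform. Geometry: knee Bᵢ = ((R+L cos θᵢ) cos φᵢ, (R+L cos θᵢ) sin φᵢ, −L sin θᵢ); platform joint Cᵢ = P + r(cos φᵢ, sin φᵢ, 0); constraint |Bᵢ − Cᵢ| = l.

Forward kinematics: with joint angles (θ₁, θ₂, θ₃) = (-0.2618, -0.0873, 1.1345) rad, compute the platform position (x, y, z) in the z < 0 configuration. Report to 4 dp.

(0.0754, 0.1127, -0.1904)

arm 1 at φ=0.0°: ρ1 = 0.3732;  centre 1 = (0.3732, 0.0000, 0.0518)
φ2=120.0°: virtual centre (-0.1896, 0.3284, 0.0174), radius l
centre 3 = (0.2645·cos240.0°, 0.2645·sin240.0°, -0.1813) = (-0.1323, -0.2291, -0.1813)
eliminate P² terms by subtracting sphere 1 from 2 and 3
plane₁₂: -1.1256x+0.6569y+-0.0687z = 0.0022
Cramer: x(z) = 0.0209-0.2862z;  y(z) = 0.0392-0.3859z
into |P−centre ₁|² = l²: 1.2308z² + 0.0678z + -0.0317 = 0;  Δ = 0.1607;  z = -0.1904 or 0.1353 → z<0 root = -0.1904
x = 0.0754, y = 0.1127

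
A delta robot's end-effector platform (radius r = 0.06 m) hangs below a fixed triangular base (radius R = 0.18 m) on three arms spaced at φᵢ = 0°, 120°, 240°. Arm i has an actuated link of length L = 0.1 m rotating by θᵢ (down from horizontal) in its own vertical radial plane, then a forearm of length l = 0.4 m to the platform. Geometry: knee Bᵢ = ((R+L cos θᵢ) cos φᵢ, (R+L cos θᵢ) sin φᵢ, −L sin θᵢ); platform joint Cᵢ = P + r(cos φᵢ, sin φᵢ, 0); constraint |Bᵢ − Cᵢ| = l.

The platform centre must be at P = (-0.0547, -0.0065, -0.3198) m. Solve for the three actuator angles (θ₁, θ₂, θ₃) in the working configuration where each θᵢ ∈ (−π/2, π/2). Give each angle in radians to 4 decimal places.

θ₁ = 0.2622, θ₂ = -0.2612, θ₃ = -0.3487

rotate P by −φ1: (-0.0547, -0.0065, -0.3198)
  e−x'=0.1747;  (l²−L²−(e−x')²−y'²−z²)/2L = 0.0858
  γ=atan2(-0.3198,0.1747)=-1.0708;  ψ=arccos(0.2355)=1.3330;  θ1=γ+ψ≈0.2622
rotate P by −φ2: (0.0217, 0.0506, -0.3198)
  A cos θ + B sin θ = C:  0.0983·cos θ + -0.3198·sin θ = 0.1775
  γ=atan2(-0.3198,0.0983)=-1.2726;  ψ=arccos(0.5306)=1.0114;  θ2=γ+ψ≈-0.2612
rotate P by −φ3: (0.0330, -0.0441, -0.3198)
  A cos θ + B sin θ = C:  0.0870·cos θ + -0.3198·sin θ = 0.1910
  γ=atan2(-0.3198,0.0870)=-1.3051;  ψ=arccos(0.5764)=0.9565;  θ3=γ+ψ≈-0.3487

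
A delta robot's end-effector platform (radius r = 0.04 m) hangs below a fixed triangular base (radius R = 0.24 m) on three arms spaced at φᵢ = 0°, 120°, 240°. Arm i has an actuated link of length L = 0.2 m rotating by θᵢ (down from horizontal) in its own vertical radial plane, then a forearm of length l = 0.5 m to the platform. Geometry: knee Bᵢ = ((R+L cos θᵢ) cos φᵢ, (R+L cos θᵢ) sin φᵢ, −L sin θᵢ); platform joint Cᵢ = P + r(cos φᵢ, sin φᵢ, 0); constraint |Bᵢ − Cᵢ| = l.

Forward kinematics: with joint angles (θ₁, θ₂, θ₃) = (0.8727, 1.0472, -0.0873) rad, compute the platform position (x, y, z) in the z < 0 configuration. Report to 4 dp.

(-0.0582, -0.1620, -0.4255)

S1 = (0.3286·cos0.0°, 0.3286·sin0.0°, -0.1532) = (0.3286, 0.0000, -0.1532)
arm 2 at φ=120.0°: (R−r)+L cos θ2 = 0.3000;  S2 = (-0.1500, 0.2598, -0.1732)
S3 = (0.3992·cos240.0°, 0.3992·sin240.0°, 0.0174) = (-0.1996, -0.3458, 0.0174)
|S₂|²−|S₁|² = -0.0114;  |S₃|²−|S₁|² = 0.0283
plane₁₂: -0.9571x+0.5196y+-0.0400z = -0.0114
det = 1.2107;  x = -0.0056+0.1236z,  y = -0.0323+0.3047z
quadratic in z: (1.1081)z²+(0.2041)z+(-0.1138)=0, √Δ=0.7390 → z ∈ {-0.4255, 0.2414}; z = -0.4255 (taking z<0)
x = -0.0582, y = -0.1620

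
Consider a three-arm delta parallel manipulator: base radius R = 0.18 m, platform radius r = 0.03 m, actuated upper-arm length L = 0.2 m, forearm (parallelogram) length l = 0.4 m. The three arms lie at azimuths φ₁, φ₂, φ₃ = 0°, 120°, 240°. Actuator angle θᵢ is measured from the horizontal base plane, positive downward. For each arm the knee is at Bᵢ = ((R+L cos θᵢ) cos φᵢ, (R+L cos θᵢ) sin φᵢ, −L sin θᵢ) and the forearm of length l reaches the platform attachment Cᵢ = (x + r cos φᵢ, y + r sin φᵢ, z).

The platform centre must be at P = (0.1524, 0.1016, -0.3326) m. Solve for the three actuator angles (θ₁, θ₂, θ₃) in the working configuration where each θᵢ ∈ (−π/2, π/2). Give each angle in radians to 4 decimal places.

θ₁ = -0.0001, θ₂ = 0.6979, θ₃ = 1.3087

rotate P by −φ1: (0.1524, 0.1016, -0.3326)
  e−x'=-0.0024;  (l²−L²−(e−x')²−y'²−z²)/2L = -0.0024
  γ=atan2(-0.3326,-0.0024)=-1.5780;  ψ=arccos(-0.0071)=1.5779;  θ1=γ+ψ≈-0.0001
rotate P by −φ2: (0.0118, -0.1828, -0.3326)
  A cos θ + B sin θ = C:  0.1382·cos θ + -0.3326·sin θ = -0.1078
  √(A²+B²)=0.3602;  θ2 = -1.1770+1.8749 ≈ 0.6979
arm 3 (φ=240.0°): x'=-0.1642, y'=0.0812
  e−x'=0.3142;  (l²−L²−(e−x')²−y'²−z²)/2L = -0.2398
  θ3 = atan2(B,A) + arccos(C/0.4575) = 1.3087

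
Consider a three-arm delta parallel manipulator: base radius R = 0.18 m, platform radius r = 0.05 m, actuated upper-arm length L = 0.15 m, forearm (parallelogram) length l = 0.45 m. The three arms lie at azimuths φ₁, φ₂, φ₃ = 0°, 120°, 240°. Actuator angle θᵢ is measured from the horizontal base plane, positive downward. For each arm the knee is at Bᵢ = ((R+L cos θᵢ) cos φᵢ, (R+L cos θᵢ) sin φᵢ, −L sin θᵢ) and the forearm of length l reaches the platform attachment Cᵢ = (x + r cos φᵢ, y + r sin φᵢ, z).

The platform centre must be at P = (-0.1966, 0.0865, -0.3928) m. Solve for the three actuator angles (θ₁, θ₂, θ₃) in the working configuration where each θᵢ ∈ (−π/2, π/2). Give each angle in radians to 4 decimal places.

θ₁ = 1.3088, θ₂ = -0.1746, θ₃ = 0.5238

φ1=0.0° → target in arm frame (-0.1966, 0.0865)
  A cos θ + B sin θ = C:  0.3266·cos θ + -0.3928·sin θ = -0.2948
  γ=atan2(-0.3928,0.3266)=-0.8772;  ψ=arccos(-0.5771)=2.1860;  θ1=γ+ψ≈1.3088
rotate P by −φ2: (0.1732, 0.1270, -0.3928)
  A cos θ + B sin θ = C:  -0.0432·cos θ + -0.3928·sin θ = 0.0257
  θ2 = atan2(B,A) + arccos(C/0.3952) = -0.1746
φ3=240.0° → target in arm frame (0.0234, -0.2135)
  A=0.1066, B=-0.3928, C=(l²−L²−A²−y'²−z²)/(2L)=-0.1041
  θ3 = atan2(B,A) + arccos(C/0.4070) = 0.5238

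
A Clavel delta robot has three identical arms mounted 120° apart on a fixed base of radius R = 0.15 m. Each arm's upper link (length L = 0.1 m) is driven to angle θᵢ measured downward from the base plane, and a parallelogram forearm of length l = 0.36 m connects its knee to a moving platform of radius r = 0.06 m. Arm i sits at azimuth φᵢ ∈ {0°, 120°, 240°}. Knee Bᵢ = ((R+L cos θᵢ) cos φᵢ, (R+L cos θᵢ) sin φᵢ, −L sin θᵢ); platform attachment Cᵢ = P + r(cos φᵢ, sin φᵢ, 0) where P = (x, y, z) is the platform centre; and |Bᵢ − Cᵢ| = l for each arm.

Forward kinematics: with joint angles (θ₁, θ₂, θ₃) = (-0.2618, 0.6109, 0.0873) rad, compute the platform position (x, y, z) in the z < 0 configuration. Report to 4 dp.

arm 1 at φ=0.0°: (R−r)+L cos θ1 = 0.1866;  S1 = (0.1866, 0.0000, 0.0259)
S2 = (0.1719·cos120.0°, 0.1719·sin120.0°, -0.0574) = (-0.0860, 0.1489, -0.0574)
arm 3 at φ=240.0°: (R−r)+L cos θ3 = 0.1896;  S3 = (-0.0948, -0.1642, -0.0087)
|S₂|²−|S₁|² = -0.0026;  |S₃|²−|S₁|² = 0.0005
plane₁₂: -0.5451x+0.2978y+-0.1665z = -0.0026
det = 0.3466;  x = 0.0020+-0.2172z,  y = -0.0051+0.1615z
sphere 1 gives Az²+Bz+C=0 with A=1.0733, B=0.0267, C=-0.0948;  B²−4AC=0.4079;  roots -0.3100, 0.2851;  negative root z = -0.3100
x = 0.0694, y = -0.0552

(0.0694, -0.0552, -0.3100)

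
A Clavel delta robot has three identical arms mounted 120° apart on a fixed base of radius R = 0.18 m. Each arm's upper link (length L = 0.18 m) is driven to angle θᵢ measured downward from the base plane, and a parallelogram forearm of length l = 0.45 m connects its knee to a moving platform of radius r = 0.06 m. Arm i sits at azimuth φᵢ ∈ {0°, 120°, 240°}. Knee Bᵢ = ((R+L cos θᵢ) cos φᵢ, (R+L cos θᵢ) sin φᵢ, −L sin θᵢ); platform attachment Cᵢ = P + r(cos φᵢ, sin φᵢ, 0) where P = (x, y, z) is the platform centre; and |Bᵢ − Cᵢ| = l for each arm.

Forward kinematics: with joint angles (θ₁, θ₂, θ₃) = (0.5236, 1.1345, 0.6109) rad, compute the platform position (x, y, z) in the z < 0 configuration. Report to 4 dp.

φ1=0.0°: virtual centre (0.2759, 0.0000, -0.0900), radius l
S2 = (0.1961·cos120.0°, 0.1961·sin120.0°, -0.1631) = (-0.0980, 0.1698, -0.1631)
S3 = (0.2674·cos240.0°, 0.2674·sin240.0°, -0.1032) = (-0.1337, -0.2316, -0.1032)
eliminate P² terms by subtracting sphere 1 from 2 and 3
[-0.7478 0.3396 -0.1463]·P = -0.0192;  [-0.8192 -0.4632 -0.0265]·P = -0.0020
Cramer: x(z) = 0.0153-0.1229z;  y(z) = -0.0227+0.1601z
sphere 1 gives Az²+Bz+C=0 with A=1.0407, B=0.2368, C=-0.1260;  B²−4AC=0.5805;  roots -0.4798, 0.2523;  negative root z = -0.4798
x = 0.0743, y = -0.0995

(0.0743, -0.0995, -0.4798)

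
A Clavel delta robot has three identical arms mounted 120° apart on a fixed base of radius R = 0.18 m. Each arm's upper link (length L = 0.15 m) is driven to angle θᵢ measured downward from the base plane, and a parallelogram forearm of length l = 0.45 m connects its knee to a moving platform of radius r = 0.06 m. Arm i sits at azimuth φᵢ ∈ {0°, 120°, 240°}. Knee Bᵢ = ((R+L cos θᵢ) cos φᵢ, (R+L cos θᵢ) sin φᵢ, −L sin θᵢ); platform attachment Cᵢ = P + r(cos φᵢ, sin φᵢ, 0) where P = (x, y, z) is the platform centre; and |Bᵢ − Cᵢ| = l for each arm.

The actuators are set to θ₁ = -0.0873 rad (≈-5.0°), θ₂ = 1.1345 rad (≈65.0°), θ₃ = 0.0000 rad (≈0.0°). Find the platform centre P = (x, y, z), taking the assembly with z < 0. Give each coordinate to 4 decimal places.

(0.1087, -0.1674, -0.3724)

O1 = (0.2694·cos0.0°, 0.2694·sin0.0°, 0.0131) = (0.2694, 0.0000, 0.0131)
O2 = (0.1834·cos120.0°, 0.1834·sin120.0°, -0.1359) = (-0.0917, 0.1588, -0.1359)
φ3=240.0°: virtual centre (-0.1350, -0.2338, 0.0000), radius l
|O₂|²−|O₁|² = -0.0206;  |O₃|²−|O₁|² = 0.0001
plane₁₂: -0.7222x+0.3176y+-0.2981z = -0.0206
det = 0.5947;  x = 0.0162+-0.2484z,  y = -0.0283+0.3736z
quadratic in z: (1.2013)z²+(0.0785)z+(-0.1374)=0, √Δ=0.8163 → z ∈ {-0.3724, 0.3071}; z = -0.3724 (taking z<0)
x = 0.1087, y = -0.1674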